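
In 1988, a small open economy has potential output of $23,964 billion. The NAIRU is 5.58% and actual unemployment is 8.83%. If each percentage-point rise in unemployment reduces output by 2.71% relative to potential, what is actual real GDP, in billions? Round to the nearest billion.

Unemployment gap = 8.83 - 5.58 = 3.25 points, so the output gap is -2.71 × 3.25 = -8.8075%.
Actual GDP = 23964 × (1 - 8.8075/100) = 23964 × 0.911925 ≈ 21853 billion.

$21,853 billion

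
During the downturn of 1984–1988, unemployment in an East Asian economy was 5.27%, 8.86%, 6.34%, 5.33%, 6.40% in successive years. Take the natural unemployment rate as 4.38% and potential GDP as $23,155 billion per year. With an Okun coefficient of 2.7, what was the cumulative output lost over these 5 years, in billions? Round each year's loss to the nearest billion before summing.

Year 1984: gap = -2.7 × (5.27 - 4.38) = -2.403%, loss ≈ 23155 × 2.403/100 ≈ 556.
Year 1985: gap = -2.7 × (8.86 - 4.38) = -12.096%, loss ≈ 23155 × 12.096/100 ≈ 2801.
Year 1986: gap = -2.7 × (6.34 - 4.38) = -5.292%, loss ≈ 23155 × 5.292/100 ≈ 1225.
Year 1987: gap = -2.7 × (5.33 - 4.38) = -2.565%, loss ≈ 23155 × 2.565/100 ≈ 594.
Year 1988: gap = -2.7 × (6.4 - 4.38) = -5.454%, loss ≈ 23155 × 5.454/100 ≈ 1263.
Total lost output = 556 + 2801 + 1225 + 594 + 1263 = 6439 billion.

$6,439 billion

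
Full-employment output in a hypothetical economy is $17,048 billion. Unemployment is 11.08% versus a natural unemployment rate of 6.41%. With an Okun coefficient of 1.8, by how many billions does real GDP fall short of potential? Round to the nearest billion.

$1,433 billion

Output gap = -1.8 × (11.08 - 6.41) = -1.8 × 4.67 = -8.406%.
Actual GDP ≈ 17048 × 0.91594 ≈ 15615 billion, so the shortfall is 17048 - 15615 = 1433 billion.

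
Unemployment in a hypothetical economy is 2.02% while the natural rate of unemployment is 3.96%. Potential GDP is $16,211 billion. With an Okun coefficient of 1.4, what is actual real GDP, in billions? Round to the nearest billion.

Unemployment gap = 2.02 - 3.96 = -1.94 points, so the output gap is -1.4 × (-1.94) = 2.716%.
Actual GDP = 16211 × (1 + 2.716/100) = 16211 × 1.02716 ≈ 16651 billion.

$16,651 billion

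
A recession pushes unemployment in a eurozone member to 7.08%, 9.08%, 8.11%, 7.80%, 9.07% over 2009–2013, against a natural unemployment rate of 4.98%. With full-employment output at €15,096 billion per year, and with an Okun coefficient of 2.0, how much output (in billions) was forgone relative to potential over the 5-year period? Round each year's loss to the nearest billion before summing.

Year 2009: gap = -2.0 × (7.08 - 4.98) = -4.2%, loss ≈ 15096 × 4.2/100 ≈ 634.
Year 2010: gap = -2.0 × (9.08 - 4.98) = -8.2%, loss ≈ 15096 × 8.2/100 ≈ 1238.
Year 2011: gap = -2.0 × (8.11 - 4.98) = -6.26%, loss ≈ 15096 × 6.26/100 ≈ 945.
Year 2012: gap = -2.0 × (7.8 - 4.98) = -5.64%, loss ≈ 15096 × 5.64/100 ≈ 851.
Year 2013: gap = -2.0 × (9.07 - 4.98) = -8.18%, loss ≈ 15096 × 8.18/100 ≈ 1235.
Total lost output = 634 + 1238 + 945 + 851 + 1235 = 4903 billion.

€4,903 billion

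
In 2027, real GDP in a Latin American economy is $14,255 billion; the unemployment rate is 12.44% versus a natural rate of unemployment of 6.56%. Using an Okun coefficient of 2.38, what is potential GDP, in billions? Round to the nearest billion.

Unemployment gap = 12.44 - 6.56 = 5.88 points, so output gap = -2.38 × 5.88 = -13.9944%.
Since Y = Y* × (1 + gap/100), Y* = 14255/0.860056 ≈ 16575 billion.

$16,575 billion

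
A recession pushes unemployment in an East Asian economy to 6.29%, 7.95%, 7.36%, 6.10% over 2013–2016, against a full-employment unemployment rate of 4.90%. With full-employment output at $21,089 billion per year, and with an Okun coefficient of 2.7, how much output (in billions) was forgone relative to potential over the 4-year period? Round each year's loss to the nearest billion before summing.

Year 2013: gap = -2.7 × (6.29 - 4.9) = -3.753%, loss ≈ 21089 × 3.753/100 ≈ 791.
Year 2014: gap = -2.7 × (7.95 - 4.9) = -8.235%, loss ≈ 21089 × 8.235/100 ≈ 1737.
Year 2015: gap = -2.7 × (7.36 - 4.9) = -6.642%, loss ≈ 21089 × 6.642/100 ≈ 1401.
Year 2016: gap = -2.7 × (6.1 - 4.9) = -3.24%, loss ≈ 21089 × 3.24/100 ≈ 683.
Total lost output = 791 + 1737 + 1401 + 683 = 4612 billion.

$4,612 billion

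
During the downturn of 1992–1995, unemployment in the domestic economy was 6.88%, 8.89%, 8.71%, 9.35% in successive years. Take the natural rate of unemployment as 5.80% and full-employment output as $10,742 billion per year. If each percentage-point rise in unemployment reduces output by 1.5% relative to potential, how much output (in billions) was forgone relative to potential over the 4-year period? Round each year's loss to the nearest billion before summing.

$1,713 billion

Year 1992: gap = -1.5 × (6.88 - 5.8) = -1.62%, loss ≈ 10742 × 1.62/100 ≈ 174.
Year 1993: gap = -1.5 × (8.89 - 5.8) = -4.635%, loss ≈ 10742 × 4.635/100 ≈ 498.
Year 1994: gap = -1.5 × (8.71 - 5.8) = -4.365%, loss ≈ 10742 × 4.365/100 ≈ 469.
Year 1995: gap = -1.5 × (9.35 - 5.8) = -5.325%, loss ≈ 10742 × 5.325/100 ≈ 572.
Total lost output = 174 + 498 + 469 + 572 = 1713 billion.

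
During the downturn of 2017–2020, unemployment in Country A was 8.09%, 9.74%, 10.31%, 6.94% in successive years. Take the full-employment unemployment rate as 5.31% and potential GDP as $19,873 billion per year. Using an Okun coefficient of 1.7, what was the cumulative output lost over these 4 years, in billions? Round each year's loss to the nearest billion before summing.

Year 2017: gap = -1.7 × (8.09 - 5.31) = -4.726%, loss ≈ 19873 × 4.726/100 ≈ 939.
Year 2018: gap = -1.7 × (9.74 - 5.31) = -7.531%, loss ≈ 19873 × 7.531/100 ≈ 1497.
Year 2019: gap = -1.7 × (10.31 - 5.31) = -8.5%, loss ≈ 19873 × 8.5/100 ≈ 1689.
Year 2020: gap = -1.7 × (6.94 - 5.31) = -2.771%, loss ≈ 19873 × 2.771/100 ≈ 551.
Total lost output = 939 + 1497 + 1689 + 551 = 4676 billion.

$4,676 billion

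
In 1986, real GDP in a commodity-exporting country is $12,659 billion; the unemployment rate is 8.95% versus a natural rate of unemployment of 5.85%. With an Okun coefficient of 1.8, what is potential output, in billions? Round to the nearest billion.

$13,407 billion

Unemployment gap = 8.95 - 5.85 = 3.1 points, so output gap = -1.8 × 3.1 = -5.58%.
Since Y = Y* × (1 + gap/100), Y* = 12659/0.9442 ≈ 13407 billion.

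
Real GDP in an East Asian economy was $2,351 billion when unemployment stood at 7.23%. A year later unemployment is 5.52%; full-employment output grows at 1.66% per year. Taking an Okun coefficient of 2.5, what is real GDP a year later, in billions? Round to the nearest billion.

Δu = 5.52 - 7.23 = -1.71 points.
Okun's law (growth form): g_Y = g_Y* - β × Δu = 1.66 - 2.5 × (-1.71) = 1.66 + 4.275 = 5.935%.
Real GDP in the next year = 2351 × (1 + 5.935/100) = 2351 × 1.05935 ≈ 2491 billion.

$2,491 billion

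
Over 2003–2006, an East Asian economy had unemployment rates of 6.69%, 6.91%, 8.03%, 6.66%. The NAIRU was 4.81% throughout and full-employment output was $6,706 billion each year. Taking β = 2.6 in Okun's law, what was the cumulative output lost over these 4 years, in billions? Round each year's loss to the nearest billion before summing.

$1,578 billion

Year 2003: gap = -2.6 × (6.69 - 4.81) = -4.888%, loss ≈ 6706 × 4.888/100 ≈ 328.
Year 2004: gap = -2.6 × (6.91 - 4.81) = -5.46%, loss ≈ 6706 × 5.46/100 ≈ 366.
Year 2005: gap = -2.6 × (8.03 - 4.81) = -8.372%, loss ≈ 6706 × 8.372/100 ≈ 561.
Year 2006: gap = -2.6 × (6.66 - 4.81) = -4.81%, loss ≈ 6706 × 4.81/100 ≈ 323.
Total lost output = 328 + 366 + 561 + 323 = 1578 billion.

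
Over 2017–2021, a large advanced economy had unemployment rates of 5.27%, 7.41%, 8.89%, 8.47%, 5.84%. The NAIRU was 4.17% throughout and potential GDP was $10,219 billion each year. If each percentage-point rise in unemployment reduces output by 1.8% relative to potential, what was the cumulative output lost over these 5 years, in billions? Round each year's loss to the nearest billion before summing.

$2,764 billion

Year 2017: gap = -1.8 × (5.27 - 4.17) = -1.98%, loss ≈ 10219 × 1.98/100 ≈ 202.
Year 2018: gap = -1.8 × (7.41 - 4.17) = -5.832%, loss ≈ 10219 × 5.832/100 ≈ 596.
Year 2019: gap = -1.8 × (8.89 - 4.17) = -8.496%, loss ≈ 10219 × 8.496/100 ≈ 868.
Year 2020: gap = -1.8 × (8.47 - 4.17) = -7.74%, loss ≈ 10219 × 7.74/100 ≈ 791.
Year 2021: gap = -1.8 × (5.84 - 4.17) = -3.006%, loss ≈ 10219 × 3.006/100 ≈ 307.
Total lost output = 202 + 596 + 868 + 791 + 307 = 2764 billion.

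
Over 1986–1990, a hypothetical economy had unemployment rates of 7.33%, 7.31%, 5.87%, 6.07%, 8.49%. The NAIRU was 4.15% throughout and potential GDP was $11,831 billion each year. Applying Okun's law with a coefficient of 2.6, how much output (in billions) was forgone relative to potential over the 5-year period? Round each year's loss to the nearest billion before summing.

Year 1986: gap = -2.6 × (7.33 - 4.15) = -8.268%, loss ≈ 11831 × 8.268/100 ≈ 978.
Year 1987: gap = -2.6 × (7.31 - 4.15) = -8.216%, loss ≈ 11831 × 8.216/100 ≈ 972.
Year 1988: gap = -2.6 × (5.87 - 4.15) = -4.472%, loss ≈ 11831 × 4.472/100 ≈ 529.
Year 1989: gap = -2.6 × (6.07 - 4.15) = -4.992%, loss ≈ 11831 × 4.992/100 ≈ 591.
Year 1990: gap = -2.6 × (8.49 - 4.15) = -11.284%, loss ≈ 11831 × 11.284/100 ≈ 1335.
Total lost output = 978 + 972 + 529 + 591 + 1335 = 4405 billion.

$4,405 billion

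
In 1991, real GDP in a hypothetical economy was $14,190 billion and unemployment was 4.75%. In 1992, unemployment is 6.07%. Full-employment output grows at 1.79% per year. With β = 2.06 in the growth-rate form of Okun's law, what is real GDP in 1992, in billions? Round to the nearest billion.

$14,058 billion

Δu = 6.07 - 4.75 = 1.32 points.
Okun's law (growth form): g_Y = g_Y* - β × Δu = 1.79 - 2.06 × (1.32) = 1.79 - 2.7192 = -0.9292%.
Real GDP in the next year = 14190 × (1 - 0.9292/100) = 14190 × 0.990708 ≈ 14058 billion.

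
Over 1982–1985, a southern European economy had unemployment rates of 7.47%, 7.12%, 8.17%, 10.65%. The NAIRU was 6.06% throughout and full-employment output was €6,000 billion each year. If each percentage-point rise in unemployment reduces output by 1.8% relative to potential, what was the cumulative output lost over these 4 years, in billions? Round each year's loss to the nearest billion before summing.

€990 billion

Year 1982: gap = -1.8 × (7.47 - 6.06) = -2.538%, loss ≈ 6000 × 2.538/100 ≈ 152.
Year 1983: gap = -1.8 × (7.12 - 6.06) = -1.908%, loss ≈ 6000 × 1.908/100 ≈ 114.
Year 1984: gap = -1.8 × (8.17 - 6.06) = -3.798%, loss ≈ 6000 × 3.798/100 ≈ 228.
Year 1985: gap = -1.8 × (10.65 - 6.06) = -8.262%, loss ≈ 6000 × 8.262/100 ≈ 496.
Total lost output = 152 + 114 + 228 + 496 = 990 billion.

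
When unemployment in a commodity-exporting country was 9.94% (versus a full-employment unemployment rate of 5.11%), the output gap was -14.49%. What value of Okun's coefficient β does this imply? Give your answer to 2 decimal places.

Okun's law: output gap = -β × (u - u*).
-14.49 = -β × (9.94 - 5.11) = -β × 4.83, so β = 14.49/4.83 = 3.00.

β ≈ 3.00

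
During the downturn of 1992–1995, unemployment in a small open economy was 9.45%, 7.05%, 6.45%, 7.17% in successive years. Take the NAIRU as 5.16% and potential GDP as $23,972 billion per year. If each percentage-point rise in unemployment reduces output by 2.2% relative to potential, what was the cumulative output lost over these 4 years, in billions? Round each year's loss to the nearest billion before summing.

$4,999 billion

Year 1992: gap = -2.2 × (9.45 - 5.16) = -9.438%, loss ≈ 23972 × 9.438/100 ≈ 2262.
Year 1993: gap = -2.2 × (7.05 - 5.16) = -4.158%, loss ≈ 23972 × 4.158/100 ≈ 997.
Year 1994: gap = -2.2 × (6.45 - 5.16) = -2.838%, loss ≈ 23972 × 2.838/100 ≈ 680.
Year 1995: gap = -2.2 × (7.17 - 5.16) = -4.422%, loss ≈ 23972 × 4.422/100 ≈ 1060.
Total lost output = 2262 + 997 + 680 + 1060 = 4999 billion.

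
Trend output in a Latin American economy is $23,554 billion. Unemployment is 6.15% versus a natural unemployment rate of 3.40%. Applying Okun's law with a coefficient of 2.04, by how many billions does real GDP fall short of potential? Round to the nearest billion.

Output gap = -2.04 × (6.15 - 3.4) = -2.04 × 2.75 = -5.61%.
Actual GDP ≈ 23554 × 0.9439 ≈ 22233 billion, so the shortfall is 23554 - 22233 = 1321 billion.

$1,321 billion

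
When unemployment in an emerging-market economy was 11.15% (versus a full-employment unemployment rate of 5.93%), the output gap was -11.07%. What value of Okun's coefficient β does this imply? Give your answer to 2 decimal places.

Okun's law: output gap = -β × (u - u*).
-11.07 = -β × (11.15 - 5.93) = -β × 5.22, so β = 11.07/5.22 = 2.12.

β ≈ 2.12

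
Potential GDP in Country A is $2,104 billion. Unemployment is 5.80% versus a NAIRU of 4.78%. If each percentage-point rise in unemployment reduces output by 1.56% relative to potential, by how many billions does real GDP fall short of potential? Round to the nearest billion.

Output gap = -1.56 × (5.8 - 4.78) = -1.56 × 1.02 = -1.5912%.
Actual GDP ≈ 2104 × 0.984088 ≈ 2071 billion, so the shortfall is 2104 - 2071 = 33 billion.

$33 billion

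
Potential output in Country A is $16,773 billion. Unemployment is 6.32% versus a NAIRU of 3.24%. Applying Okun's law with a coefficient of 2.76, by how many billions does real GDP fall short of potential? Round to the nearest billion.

$1,426 billion

Output gap = -2.76 × (6.32 - 3.24) = -2.76 × 3.08 = -8.5008%.
Actual GDP ≈ 16773 × 0.914992 ≈ 15347 billion, so the shortfall is 16773 - 15347 = 1426 billion.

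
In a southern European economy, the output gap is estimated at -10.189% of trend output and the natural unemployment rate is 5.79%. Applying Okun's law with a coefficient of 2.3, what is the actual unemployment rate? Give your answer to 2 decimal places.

From Okun's law, u - u* = -(output gap)/β = -(-10.189)/2.3 = 4.43 points.
So u = 5.79 + 4.43 = 10.22%.

10.22%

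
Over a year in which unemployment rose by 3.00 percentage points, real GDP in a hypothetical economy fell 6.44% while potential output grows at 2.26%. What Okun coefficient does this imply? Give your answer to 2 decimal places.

β ≈ 2.90

Growth form: g_Y = g_Y* - β × Δu, so β = (g_Y* - g_Y)/Δu.
β = (2.26 + 6.44)/3.00 = 8.7/3.00 = 2.90.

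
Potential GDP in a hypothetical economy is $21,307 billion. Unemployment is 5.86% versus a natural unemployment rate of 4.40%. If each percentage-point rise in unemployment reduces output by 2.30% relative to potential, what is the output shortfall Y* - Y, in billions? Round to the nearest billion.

$715 billion

Output gap = -2.30 × (5.86 - 4.4) = -2.3 × 1.46 = -3.358%.
Actual GDP ≈ 21307 × 0.96642 ≈ 20592 billion, so the shortfall is 21307 - 20592 = 715 billion.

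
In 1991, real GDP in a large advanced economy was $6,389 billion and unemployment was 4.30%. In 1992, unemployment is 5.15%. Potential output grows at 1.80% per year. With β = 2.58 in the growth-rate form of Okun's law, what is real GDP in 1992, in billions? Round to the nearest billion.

Δu = 5.15 - 4.3 = 0.85 points.
Okun's law (growth form): g_Y = g_Y* - β × Δu = 1.80 - 2.58 × (0.85) = 1.8 - 2.193 = -0.393%.
Real GDP in the next year = 6389 × (1 - 0.393/100) = 6389 × 0.99607 ≈ 6364 billion.

$6,364 billion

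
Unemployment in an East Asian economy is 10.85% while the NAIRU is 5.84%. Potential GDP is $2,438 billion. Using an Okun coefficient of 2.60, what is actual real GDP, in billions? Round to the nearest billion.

Unemployment gap = 10.85 - 5.84 = 5.01 points, so the output gap is -2.6 × 5.01 = -13.026%.
Actual GDP = 2438 × (1 - 13.026/100) = 2438 × 0.86974 ≈ 2120 billion.

$2,120 billion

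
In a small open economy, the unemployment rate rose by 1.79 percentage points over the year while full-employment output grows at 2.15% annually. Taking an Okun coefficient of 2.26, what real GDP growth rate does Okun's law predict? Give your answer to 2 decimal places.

Growth-rate Okun's law: g_Y = g_Y* - β × Δu.
g_Y = 2.15 - 2.26 × (1.79) = 2.15 - 4.0454 = -1.8954%, i.e. -1.90% to 2 d.p.

-1.90%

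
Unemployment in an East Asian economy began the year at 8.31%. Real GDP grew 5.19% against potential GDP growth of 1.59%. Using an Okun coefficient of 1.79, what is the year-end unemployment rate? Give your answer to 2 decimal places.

6.30%

Growth-rate Okun's law: g_Y = g_Y* - β × Δu, so Δu = (g_Y* - g_Y)/β.
Δu = (1.59 - 5.19)/1.79 = -3.6/1.79 = -2.01 percentage points.
Year-end unemployment = 8.31 - 2.01 = 6.30%.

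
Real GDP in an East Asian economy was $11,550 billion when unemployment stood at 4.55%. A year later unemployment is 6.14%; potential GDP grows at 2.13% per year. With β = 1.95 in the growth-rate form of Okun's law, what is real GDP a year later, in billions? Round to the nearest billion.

Δu = 6.14 - 4.55 = 1.59 points.
Okun's law (growth form): g_Y = g_Y* - β × Δu = 2.13 - 1.95 × (1.59) = 2.13 - 3.1005 = -0.9705%.
Real GDP in the next year = 11550 × (1 - 0.9705/100) = 11550 × 0.990295 ≈ 11438 billion.

$11,438 billion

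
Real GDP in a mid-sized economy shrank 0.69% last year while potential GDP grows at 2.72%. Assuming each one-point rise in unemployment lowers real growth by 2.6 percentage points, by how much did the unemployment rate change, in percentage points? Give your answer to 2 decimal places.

Growth-rate Okun's law: g_Y = g_Y* - β × Δu, so Δu = (g_Y* - g_Y)/β.
Δu = (2.72 + 0.69)/2.6 = 3.41/2.6 = 1.31 percentage points.

1.31 percentage points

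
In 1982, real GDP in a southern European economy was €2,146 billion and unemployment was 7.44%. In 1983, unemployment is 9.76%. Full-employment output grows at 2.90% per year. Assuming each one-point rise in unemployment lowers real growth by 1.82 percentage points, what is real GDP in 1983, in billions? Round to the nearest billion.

Δu = 9.76 - 7.44 = 2.32 points.
Okun's law (growth form): g_Y = g_Y* - β × Δu = 2.90 - 1.82 × (2.32) = 2.9 - 4.2224 = -1.3224%.
Real GDP in the next year = 2146 × (1 - 1.3224/100) = 2146 × 0.986776 ≈ 2118 billion.

€2,118 billion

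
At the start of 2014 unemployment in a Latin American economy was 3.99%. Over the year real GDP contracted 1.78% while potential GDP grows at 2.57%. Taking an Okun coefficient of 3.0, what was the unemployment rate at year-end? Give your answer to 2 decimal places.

Growth-rate Okun's law: g_Y = g_Y* - β × Δu, so Δu = (g_Y* - g_Y)/β.
Δu = (2.57 + 1.78)/3.0 = 4.35/3.0 = 1.45 percentage points.
Year-end unemployment = 3.99 + 1.45 = 5.44%.

5.44%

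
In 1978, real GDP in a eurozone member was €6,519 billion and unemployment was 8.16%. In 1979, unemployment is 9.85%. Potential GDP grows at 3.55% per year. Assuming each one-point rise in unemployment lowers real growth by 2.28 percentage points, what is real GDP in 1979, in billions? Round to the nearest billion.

€6,499 billion

Δu = 9.85 - 8.16 = 1.69 points.
Okun's law (growth form): g_Y = g_Y* - β × Δu = 3.55 - 2.28 × (1.69) = 3.55 - 3.8532 = -0.3032%.
Real GDP in the next year = 6519 × (1 - 0.3032/100) = 6519 × 0.996968 ≈ 6499 billion.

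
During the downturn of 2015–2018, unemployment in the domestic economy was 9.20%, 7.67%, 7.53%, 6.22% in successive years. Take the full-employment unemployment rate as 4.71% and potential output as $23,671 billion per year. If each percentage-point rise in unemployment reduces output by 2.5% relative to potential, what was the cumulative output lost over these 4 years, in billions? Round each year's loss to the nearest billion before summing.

$6,972 billion

Year 2015: gap = -2.5 × (9.2 - 4.71) = -11.225%, loss ≈ 23671 × 11.225/100 ≈ 2657.
Year 2016: gap = -2.5 × (7.67 - 4.71) = -7.4%, loss ≈ 23671 × 7.4/100 ≈ 1752.
Year 2017: gap = -2.5 × (7.53 - 4.71) = -7.05%, loss ≈ 23671 × 7.05/100 ≈ 1669.
Year 2018: gap = -2.5 × (6.22 - 4.71) = -3.775%, loss ≈ 23671 × 3.775/100 ≈ 894.
Total lost output = 2657 + 1752 + 1669 + 894 = 6972 billion.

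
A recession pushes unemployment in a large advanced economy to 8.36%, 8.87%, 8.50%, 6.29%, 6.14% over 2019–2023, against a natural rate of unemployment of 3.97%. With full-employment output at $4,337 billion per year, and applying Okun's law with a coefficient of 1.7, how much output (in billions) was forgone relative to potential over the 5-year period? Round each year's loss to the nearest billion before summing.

$1,350 billion

Year 2019: gap = -1.7 × (8.36 - 3.97) = -7.463%, loss ≈ 4337 × 7.463/100 ≈ 324.
Year 2020: gap = -1.7 × (8.87 - 3.97) = -8.33%, loss ≈ 4337 × 8.33/100 ≈ 361.
Year 2021: gap = -1.7 × (8.5 - 3.97) = -7.701%, loss ≈ 4337 × 7.701/100 ≈ 334.
Year 2022: gap = -1.7 × (6.29 - 3.97) = -3.944%, loss ≈ 4337 × 3.944/100 ≈ 171.
Year 2023: gap = -1.7 × (6.14 - 3.97) = -3.689%, loss ≈ 4337 × 3.689/100 ≈ 160.
Total lost output = 324 + 361 + 334 + 171 + 160 = 1350 billion.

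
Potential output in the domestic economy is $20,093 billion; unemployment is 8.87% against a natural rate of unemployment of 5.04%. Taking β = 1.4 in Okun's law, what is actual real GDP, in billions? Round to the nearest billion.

Unemployment gap = 8.87 - 5.04 = 3.83 points, so the output gap is -1.4 × 3.83 = -5.362%.
Actual GDP = 20093 × (1 - 5.362/100) = 20093 × 0.94638 ≈ 19016 billion.

$19,016 billion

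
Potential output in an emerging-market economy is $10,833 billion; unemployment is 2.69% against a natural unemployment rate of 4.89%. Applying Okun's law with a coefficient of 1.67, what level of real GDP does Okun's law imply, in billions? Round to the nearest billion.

$11,231 billion

Unemployment gap = 2.69 - 4.89 = -2.2 points, so the output gap is -1.67 × (-2.2) = 3.674%.
Actual GDP = 10833 × (1 + 3.674/100) = 10833 × 1.03674 ≈ 11231 billion.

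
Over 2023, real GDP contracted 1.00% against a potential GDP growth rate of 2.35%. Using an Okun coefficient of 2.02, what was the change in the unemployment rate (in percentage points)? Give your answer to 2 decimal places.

1.66 percentage points

Growth-rate Okun's law: g_Y = g_Y* - β × Δu, so Δu = (g_Y* - g_Y)/β.
Δu = (2.35 + 1)/2.02 = 3.35/2.02 = 1.66 percentage points.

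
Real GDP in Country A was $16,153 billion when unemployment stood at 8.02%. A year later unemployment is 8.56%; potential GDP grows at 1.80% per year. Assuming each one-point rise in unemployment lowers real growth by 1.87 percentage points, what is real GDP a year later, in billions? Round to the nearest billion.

$16,281 billion

Δu = 8.56 - 8.02 = 0.54 points.
Okun's law (growth form): g_Y = g_Y* - β × Δu = 1.80 - 1.87 × (0.54) = 1.8 - 1.0098 = 0.7902%.
Real GDP in the next year = 16153 × (1 + 0.7902/100) = 16153 × 1.007902 ≈ 16281 billion.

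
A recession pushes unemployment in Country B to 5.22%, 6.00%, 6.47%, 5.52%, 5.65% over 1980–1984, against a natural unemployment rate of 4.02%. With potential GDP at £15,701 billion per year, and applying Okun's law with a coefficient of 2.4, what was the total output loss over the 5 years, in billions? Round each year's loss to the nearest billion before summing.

£3,300 billion

Year 1980: gap = -2.4 × (5.22 - 4.02) = -2.88%, loss ≈ 15701 × 2.88/100 ≈ 452.
Year 1981: gap = -2.4 × (6 - 4.02) = -4.752%, loss ≈ 15701 × 4.752/100 ≈ 746.
Year 1982: gap = -2.4 × (6.47 - 4.02) = -5.88%, loss ≈ 15701 × 5.88/100 ≈ 923.
Year 1983: gap = -2.4 × (5.52 - 4.02) = -3.6%, loss ≈ 15701 × 3.6/100 ≈ 565.
Year 1984: gap = -2.4 × (5.65 - 4.02) = -3.912%, loss ≈ 15701 × 3.912/100 ≈ 614.
Total lost output = 452 + 746 + 923 + 565 + 614 = 3300 billion.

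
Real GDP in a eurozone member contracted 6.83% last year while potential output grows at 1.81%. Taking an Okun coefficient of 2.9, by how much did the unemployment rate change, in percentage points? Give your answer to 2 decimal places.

Growth-rate Okun's law: g_Y = g_Y* - β × Δu, so Δu = (g_Y* - g_Y)/β.
Δu = (1.81 + 6.83)/2.9 = 8.64/2.9 = 2.98 percentage points.

2.98 percentage points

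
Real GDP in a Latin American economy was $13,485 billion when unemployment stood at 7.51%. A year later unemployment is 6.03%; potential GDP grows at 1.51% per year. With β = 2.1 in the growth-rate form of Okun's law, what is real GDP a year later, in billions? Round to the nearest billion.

$14,108 billion

Δu = 6.03 - 7.51 = -1.48 points.
Okun's law (growth form): g_Y = g_Y* - β × Δu = 1.51 - 2.1 × (-1.48) = 1.51 + 3.108 = 4.618%.
Real GDP in the next year = 13485 × (1 + 4.618/100) = 13485 × 1.04618 ≈ 14108 billion.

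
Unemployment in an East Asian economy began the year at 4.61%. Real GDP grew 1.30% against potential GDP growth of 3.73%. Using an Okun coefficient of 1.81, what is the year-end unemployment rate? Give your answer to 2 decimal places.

Growth-rate Okun's law: g_Y = g_Y* - β × Δu, so Δu = (g_Y* - g_Y)/β.
Δu = (3.73 - 1.3)/1.81 = 2.43/1.81 = 1.34 percentage points.
Year-end unemployment = 4.61 + 1.34 = 5.95%.

5.95%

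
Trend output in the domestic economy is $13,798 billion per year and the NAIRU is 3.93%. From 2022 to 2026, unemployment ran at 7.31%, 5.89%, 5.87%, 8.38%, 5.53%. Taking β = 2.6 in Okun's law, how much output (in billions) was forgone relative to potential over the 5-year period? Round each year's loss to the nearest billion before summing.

$4,782 billion

Year 2022: gap = -2.6 × (7.31 - 3.93) = -8.788%, loss ≈ 13798 × 8.788/100 ≈ 1213.
Year 2023: gap = -2.6 × (5.89 - 3.93) = -5.096%, loss ≈ 13798 × 5.096/100 ≈ 703.
Year 2024: gap = -2.6 × (5.87 - 3.93) = -5.044%, loss ≈ 13798 × 5.044/100 ≈ 696.
Year 2025: gap = -2.6 × (8.38 - 3.93) = -11.57%, loss ≈ 13798 × 11.57/100 ≈ 1596.
Year 2026: gap = -2.6 × (5.53 - 3.93) = -4.16%, loss ≈ 13798 × 4.16/100 ≈ 574.
Total lost output = 1213 + 703 + 696 + 1596 + 574 = 4782 billion.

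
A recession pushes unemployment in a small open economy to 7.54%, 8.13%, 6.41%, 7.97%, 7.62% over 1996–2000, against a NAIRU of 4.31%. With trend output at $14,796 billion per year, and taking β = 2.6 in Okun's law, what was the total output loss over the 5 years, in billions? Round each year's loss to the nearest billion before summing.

$6,202 billion

Year 1996: gap = -2.6 × (7.54 - 4.31) = -8.398%, loss ≈ 14796 × 8.398/100 ≈ 1243.
Year 1997: gap = -2.6 × (8.13 - 4.31) = -9.932%, loss ≈ 14796 × 9.932/100 ≈ 1470.
Year 1998: gap = -2.6 × (6.41 - 4.31) = -5.46%, loss ≈ 14796 × 5.46/100 ≈ 808.
Year 1999: gap = -2.6 × (7.97 - 4.31) = -9.516%, loss ≈ 14796 × 9.516/100 ≈ 1408.
Year 2000: gap = -2.6 × (7.62 - 4.31) = -8.606%, loss ≈ 14796 × 8.606/100 ≈ 1273.
Total lost output = 1243 + 1470 + 808 + 1408 + 1273 = 6202 billion.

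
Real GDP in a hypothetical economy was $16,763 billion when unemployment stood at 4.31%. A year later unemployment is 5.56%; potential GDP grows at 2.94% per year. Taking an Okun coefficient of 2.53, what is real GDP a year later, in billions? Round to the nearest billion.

Δu = 5.56 - 4.31 = 1.25 points.
Okun's law (growth form): g_Y = g_Y* - β × Δu = 2.94 - 2.53 × (1.25) = 2.94 - 3.1625 = -0.2225%.
Real GDP in the next year = 16763 × (1 - 0.2225/100) = 16763 × 0.997775 ≈ 16726 billion.

$16,726 billion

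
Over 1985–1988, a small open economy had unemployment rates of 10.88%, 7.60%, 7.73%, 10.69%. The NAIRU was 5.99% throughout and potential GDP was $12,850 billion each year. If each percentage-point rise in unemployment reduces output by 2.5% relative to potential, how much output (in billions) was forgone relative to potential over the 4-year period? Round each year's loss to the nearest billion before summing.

Year 1985: gap = -2.5 × (10.88 - 5.99) = -12.225%, loss ≈ 12850 × 12.225/100 ≈ 1571.
Year 1986: gap = -2.5 × (7.6 - 5.99) = -4.025%, loss ≈ 12850 × 4.025/100 ≈ 517.
Year 1987: gap = -2.5 × (7.73 - 5.99) = -4.35%, loss ≈ 12850 × 4.35/100 ≈ 559.
Year 1988: gap = -2.5 × (10.69 - 5.99) = -11.75%, loss ≈ 12850 × 11.75/100 ≈ 1510.
Total lost output = 1571 + 517 + 559 + 1510 = 4157 billion.

$4,157 billion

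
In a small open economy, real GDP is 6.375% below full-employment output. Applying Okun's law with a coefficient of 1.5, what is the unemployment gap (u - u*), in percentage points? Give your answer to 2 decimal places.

Okun's law: output gap = -β × (u - u*), so u - u* = -(output gap)/β.
u - u* = -(-6.375)/1.5 = 4.25 percentage points.

4.25 percentage points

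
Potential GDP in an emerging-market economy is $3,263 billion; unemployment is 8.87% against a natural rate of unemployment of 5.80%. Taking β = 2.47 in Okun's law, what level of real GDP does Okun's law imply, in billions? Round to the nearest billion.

$3,016 billion

Unemployment gap = 8.87 - 5.8 = 3.07 points, so the output gap is -2.47 × 3.07 = -7.5829%.
Actual GDP = 3263 × (1 - 7.5829/100) = 3263 × 0.924171 ≈ 3016 billion.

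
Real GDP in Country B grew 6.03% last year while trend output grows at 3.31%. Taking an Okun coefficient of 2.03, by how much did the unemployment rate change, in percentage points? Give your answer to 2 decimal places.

Growth-rate Okun's law: g_Y = g_Y* - β × Δu, so Δu = (g_Y* - g_Y)/β.
Δu = (3.31 - 6.03)/2.03 = -2.72/2.03 = -1.34 percentage points.

-1.34 percentage points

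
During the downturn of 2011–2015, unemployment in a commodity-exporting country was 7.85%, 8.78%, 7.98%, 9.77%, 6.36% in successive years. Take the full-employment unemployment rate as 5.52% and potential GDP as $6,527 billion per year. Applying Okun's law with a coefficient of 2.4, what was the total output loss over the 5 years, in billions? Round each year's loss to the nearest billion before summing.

$2,059 billion

Year 2011: gap = -2.4 × (7.85 - 5.52) = -5.592%, loss ≈ 6527 × 5.592/100 ≈ 365.
Year 2012: gap = -2.4 × (8.78 - 5.52) = -7.824%, loss ≈ 6527 × 7.824/100 ≈ 511.
Year 2013: gap = -2.4 × (7.98 - 5.52) = -5.904%, loss ≈ 6527 × 5.904/100 ≈ 385.
Year 2014: gap = -2.4 × (9.77 - 5.52) = -10.2%, loss ≈ 6527 × 10.2/100 ≈ 666.
Year 2015: gap = -2.4 × (6.36 - 5.52) = -2.016%, loss ≈ 6527 × 2.016/100 ≈ 132.
Total lost output = 365 + 511 + 385 + 666 + 132 = 2059 billion.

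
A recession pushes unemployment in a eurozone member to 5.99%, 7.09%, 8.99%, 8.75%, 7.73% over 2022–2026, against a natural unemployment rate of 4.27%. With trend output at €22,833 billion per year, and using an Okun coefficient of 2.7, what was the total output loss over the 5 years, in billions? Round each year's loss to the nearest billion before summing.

Year 2022: gap = -2.7 × (5.99 - 4.27) = -4.644%, loss ≈ 22833 × 4.644/100 ≈ 1060.
Year 2023: gap = -2.7 × (7.09 - 4.27) = -7.614%, loss ≈ 22833 × 7.614/100 ≈ 1739.
Year 2024: gap = -2.7 × (8.99 - 4.27) = -12.744%, loss ≈ 22833 × 12.744/100 ≈ 2910.
Year 2025: gap = -2.7 × (8.75 - 4.27) = -12.096%, loss ≈ 22833 × 12.096/100 ≈ 2762.
Year 2026: gap = -2.7 × (7.73 - 4.27) = -9.342%, loss ≈ 22833 × 9.342/100 ≈ 2133.
Total lost output = 1060 + 1739 + 2910 + 2762 + 2133 = 10604 billion.

€10,604 billion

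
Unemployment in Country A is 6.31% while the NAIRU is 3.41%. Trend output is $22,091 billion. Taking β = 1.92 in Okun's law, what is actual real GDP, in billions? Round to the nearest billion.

Unemployment gap = 6.31 - 3.41 = 2.9 points, so the output gap is -1.92 × 2.9 = -5.568%.
Actual GDP = 22091 × (1 - 5.568/100) = 22091 × 0.94432 ≈ 20861 billion.

$20,861 billion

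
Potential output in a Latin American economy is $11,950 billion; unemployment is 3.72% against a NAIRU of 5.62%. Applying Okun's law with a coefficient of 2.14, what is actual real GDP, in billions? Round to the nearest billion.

$12,436 billion

Unemployment gap = 3.72 - 5.62 = -1.9 points, so the output gap is -2.14 × (-1.9) = 4.066%.
Actual GDP = 11950 × (1 + 4.066/100) = 11950 × 1.04066 ≈ 12436 billion.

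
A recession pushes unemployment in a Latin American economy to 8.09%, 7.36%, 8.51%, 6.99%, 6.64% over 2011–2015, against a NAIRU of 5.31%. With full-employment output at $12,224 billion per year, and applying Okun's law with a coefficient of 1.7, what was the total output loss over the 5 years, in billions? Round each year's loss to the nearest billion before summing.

$2,294 billion

Year 2011: gap = -1.7 × (8.09 - 5.31) = -4.726%, loss ≈ 12224 × 4.726/100 ≈ 578.
Year 2012: gap = -1.7 × (7.36 - 5.31) = -3.485%, loss ≈ 12224 × 3.485/100 ≈ 426.
Year 2013: gap = -1.7 × (8.51 - 5.31) = -5.44%, loss ≈ 12224 × 5.44/100 ≈ 665.
Year 2014: gap = -1.7 × (6.99 - 5.31) = -2.856%, loss ≈ 12224 × 2.856/100 ≈ 349.
Year 2015: gap = -1.7 × (6.64 - 5.31) = -2.261%, loss ≈ 12224 × 2.261/100 ≈ 276.
Total lost output = 578 + 426 + 665 + 349 + 276 = 2294 billion.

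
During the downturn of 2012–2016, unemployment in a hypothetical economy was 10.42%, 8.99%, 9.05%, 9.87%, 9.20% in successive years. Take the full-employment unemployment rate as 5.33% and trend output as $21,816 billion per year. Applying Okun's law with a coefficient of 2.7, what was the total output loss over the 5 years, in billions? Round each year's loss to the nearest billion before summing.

$12,299 billion

Year 2012: gap = -2.7 × (10.42 - 5.33) = -13.743%, loss ≈ 21816 × 13.743/100 ≈ 2998.
Year 2013: gap = -2.7 × (8.99 - 5.33) = -9.882%, loss ≈ 21816 × 9.882/100 ≈ 2156.
Year 2014: gap = -2.7 × (9.05 - 5.33) = -10.044%, loss ≈ 21816 × 10.044/100 ≈ 2191.
Year 2015: gap = -2.7 × (9.87 - 5.33) = -12.258%, loss ≈ 21816 × 12.258/100 ≈ 2674.
Year 2016: gap = -2.7 × (9.2 - 5.33) = -10.449%, loss ≈ 21816 × 10.449/100 ≈ 2280.
Total lost output = 2998 + 2156 + 2191 + 2674 + 2280 = 12299 billion.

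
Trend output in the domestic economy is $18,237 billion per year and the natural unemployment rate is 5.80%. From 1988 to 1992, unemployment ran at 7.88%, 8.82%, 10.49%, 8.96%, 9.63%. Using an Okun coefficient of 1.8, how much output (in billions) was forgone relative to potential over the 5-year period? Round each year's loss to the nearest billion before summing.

$5,508 billion

Year 1988: gap = -1.8 × (7.88 - 5.8) = -3.744%, loss ≈ 18237 × 3.744/100 ≈ 683.
Year 1989: gap = -1.8 × (8.82 - 5.8) = -5.436%, loss ≈ 18237 × 5.436/100 ≈ 991.
Year 1990: gap = -1.8 × (10.49 - 5.8) = -8.442%, loss ≈ 18237 × 8.442/100 ≈ 1540.
Year 1991: gap = -1.8 × (8.96 - 5.8) = -5.688%, loss ≈ 18237 × 5.688/100 ≈ 1037.
Year 1992: gap = -1.8 × (9.63 - 5.8) = -6.894%, loss ≈ 18237 × 6.894/100 ≈ 1257.
Total lost output = 683 + 991 + 1540 + 1037 + 1257 = 5508 billion.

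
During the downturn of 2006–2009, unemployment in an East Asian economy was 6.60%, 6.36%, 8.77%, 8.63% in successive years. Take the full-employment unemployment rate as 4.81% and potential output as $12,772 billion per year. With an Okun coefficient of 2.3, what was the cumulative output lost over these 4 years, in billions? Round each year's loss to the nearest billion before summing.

Year 2006: gap = -2.3 × (6.6 - 4.81) = -4.117%, loss ≈ 12772 × 4.117/100 ≈ 526.
Year 2007: gap = -2.3 × (6.36 - 4.81) = -3.565%, loss ≈ 12772 × 3.565/100 ≈ 455.
Year 2008: gap = -2.3 × (8.77 - 4.81) = -9.108%, loss ≈ 12772 × 9.108/100 ≈ 1163.
Year 2009: gap = -2.3 × (8.63 - 4.81) = -8.786%, loss ≈ 12772 × 8.786/100 ≈ 1122.
Total lost output = 526 + 455 + 1163 + 1122 = 3266 billion.

$3,266 billion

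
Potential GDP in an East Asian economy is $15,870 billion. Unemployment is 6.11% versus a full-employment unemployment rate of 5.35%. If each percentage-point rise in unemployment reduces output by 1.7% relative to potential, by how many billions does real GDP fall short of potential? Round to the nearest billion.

$205 billion

Output gap = -1.7 × (6.11 - 5.35) = -1.7 × 0.76 = -1.292%.
Actual GDP ≈ 15870 × 0.98708 ≈ 15665 billion, so the shortfall is 15870 - 15665 = 205 billion.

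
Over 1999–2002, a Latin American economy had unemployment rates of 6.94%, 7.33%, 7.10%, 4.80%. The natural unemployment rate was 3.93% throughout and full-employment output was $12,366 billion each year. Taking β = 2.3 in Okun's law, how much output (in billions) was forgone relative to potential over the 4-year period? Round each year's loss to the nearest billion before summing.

Year 1999: gap = -2.3 × (6.94 - 3.93) = -6.923%, loss ≈ 12366 × 6.923/100 ≈ 856.
Year 2000: gap = -2.3 × (7.33 - 3.93) = -7.82%, loss ≈ 12366 × 7.82/100 ≈ 967.
Year 2001: gap = -2.3 × (7.1 - 3.93) = -7.291%, loss ≈ 12366 × 7.291/100 ≈ 902.
Year 2002: gap = -2.3 × (4.8 - 3.93) = -2.001%, loss ≈ 12366 × 2.001/100 ≈ 247.
Total lost output = 856 + 967 + 902 + 247 = 2972 billion.

$2,972 billion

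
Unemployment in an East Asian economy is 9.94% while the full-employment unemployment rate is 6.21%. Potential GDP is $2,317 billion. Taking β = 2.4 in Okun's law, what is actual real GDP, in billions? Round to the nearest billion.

$2,110 billion

Unemployment gap = 9.94 - 6.21 = 3.73 points, so the output gap is -2.4 × 3.73 = -8.952%.
Actual GDP = 2317 × (1 - 8.952/100) = 2317 × 0.91048 ≈ 2110 billion.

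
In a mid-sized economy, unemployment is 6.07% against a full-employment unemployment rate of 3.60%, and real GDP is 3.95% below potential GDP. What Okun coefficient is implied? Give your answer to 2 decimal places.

Okun's law: output gap = -β × (u - u*).
-3.95 = -β × (6.07 - 3.6) = -β × 2.47, so β = 3.95/2.47 = 1.60.

β ≈ 1.60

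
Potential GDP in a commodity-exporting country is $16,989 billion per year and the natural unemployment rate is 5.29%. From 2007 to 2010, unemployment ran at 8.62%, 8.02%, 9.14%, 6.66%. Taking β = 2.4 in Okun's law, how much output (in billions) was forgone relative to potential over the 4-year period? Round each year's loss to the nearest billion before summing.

$4,600 billion

Year 2007: gap = -2.4 × (8.62 - 5.29) = -7.992%, loss ≈ 16989 × 7.992/100 ≈ 1358.
Year 2008: gap = -2.4 × (8.02 - 5.29) = -6.552%, loss ≈ 16989 × 6.552/100 ≈ 1113.
Year 2009: gap = -2.4 × (9.14 - 5.29) = -9.24%, loss ≈ 16989 × 9.24/100 ≈ 1570.
Year 2010: gap = -2.4 × (6.66 - 5.29) = -3.288%, loss ≈ 16989 × 3.288/100 ≈ 559.
Total lost output = 1358 + 1113 + 1570 + 559 = 4600 billion.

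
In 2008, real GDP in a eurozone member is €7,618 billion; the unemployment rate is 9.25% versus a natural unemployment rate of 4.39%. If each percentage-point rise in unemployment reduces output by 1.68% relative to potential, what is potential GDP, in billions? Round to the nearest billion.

€8,295 billion

Unemployment gap = 9.25 - 4.39 = 4.86 points, so output gap = -1.68 × 4.86 = -8.1648%.
Since Y = Y* × (1 + gap/100), Y* = 7618/0.918352 ≈ 8295 billion.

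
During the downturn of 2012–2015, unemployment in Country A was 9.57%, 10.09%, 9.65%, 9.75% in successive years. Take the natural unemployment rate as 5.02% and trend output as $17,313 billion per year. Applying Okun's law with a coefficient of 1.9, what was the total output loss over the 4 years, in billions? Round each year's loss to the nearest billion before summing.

$6,244 billion

Year 2012: gap = -1.9 × (9.57 - 5.02) = -8.645%, loss ≈ 17313 × 8.645/100 ≈ 1497.
Year 2013: gap = -1.9 × (10.09 - 5.02) = -9.633%, loss ≈ 17313 × 9.633/100 ≈ 1668.
Year 2014: gap = -1.9 × (9.65 - 5.02) = -8.797%, loss ≈ 17313 × 8.797/100 ≈ 1523.
Year 2015: gap = -1.9 × (9.75 - 5.02) = -8.987%, loss ≈ 17313 × 8.987/100 ≈ 1556.
Total lost output = 1497 + 1668 + 1523 + 1556 = 6244 billion.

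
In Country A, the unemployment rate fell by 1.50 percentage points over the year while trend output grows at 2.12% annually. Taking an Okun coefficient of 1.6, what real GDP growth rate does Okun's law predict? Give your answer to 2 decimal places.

4.52%

Growth-rate Okun's law: g_Y = g_Y* - β × Δu.
g_Y = 2.12 - 1.6 × (-1.50) = 2.12 + 2.4 = 4.52%, i.e. 4.52% to 2 d.p.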